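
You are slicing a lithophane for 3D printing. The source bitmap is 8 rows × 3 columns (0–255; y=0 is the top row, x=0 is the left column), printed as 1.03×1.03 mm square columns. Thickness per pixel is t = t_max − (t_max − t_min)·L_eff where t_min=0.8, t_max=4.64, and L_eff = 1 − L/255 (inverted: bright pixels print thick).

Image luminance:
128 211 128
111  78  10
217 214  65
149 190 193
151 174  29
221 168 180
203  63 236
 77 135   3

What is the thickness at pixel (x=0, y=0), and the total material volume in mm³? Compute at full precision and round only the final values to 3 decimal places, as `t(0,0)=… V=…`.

t(0,0)=2.728 V=73.633

span = t_max - t_min = 4.64 - 0.8 = 3.840
L(0,0) = 128, L_eff = 1 - 128/255 = 0.498039 (inverted)
t(0,0) = 4.64 - 3.840·0.498039 = 2.728
Σt over all 8·3 pixels = 147488/2125 ≈ 69.4061176
V = pitch²·Σt = 1.03²·147488/2125 = 73.633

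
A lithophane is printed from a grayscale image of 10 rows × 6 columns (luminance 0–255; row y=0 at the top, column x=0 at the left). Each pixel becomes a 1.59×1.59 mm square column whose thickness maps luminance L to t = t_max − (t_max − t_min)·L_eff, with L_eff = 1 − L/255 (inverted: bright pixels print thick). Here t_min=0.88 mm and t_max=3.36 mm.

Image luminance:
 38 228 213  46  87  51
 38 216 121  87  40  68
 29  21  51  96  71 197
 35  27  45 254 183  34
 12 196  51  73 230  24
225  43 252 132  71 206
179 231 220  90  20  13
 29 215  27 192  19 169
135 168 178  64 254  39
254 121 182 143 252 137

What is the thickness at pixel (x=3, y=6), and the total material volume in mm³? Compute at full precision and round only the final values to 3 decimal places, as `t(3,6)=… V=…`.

span = t_max - t_min = 3.36 - 0.88 = 2.480
L(3,6) = 90, L_eff = 1 - 90/255 = 0.647059 (inverted)
t(3,6) = 3.36 - 2.480·0.647059 = 1.755
Σt over all 10·6 pixels = 259388/2125 ≈ 122.0649412
V = pitch²·Σt = 1.59²·259388/2125 = 308.592

t(3,6)=1.755 V=308.592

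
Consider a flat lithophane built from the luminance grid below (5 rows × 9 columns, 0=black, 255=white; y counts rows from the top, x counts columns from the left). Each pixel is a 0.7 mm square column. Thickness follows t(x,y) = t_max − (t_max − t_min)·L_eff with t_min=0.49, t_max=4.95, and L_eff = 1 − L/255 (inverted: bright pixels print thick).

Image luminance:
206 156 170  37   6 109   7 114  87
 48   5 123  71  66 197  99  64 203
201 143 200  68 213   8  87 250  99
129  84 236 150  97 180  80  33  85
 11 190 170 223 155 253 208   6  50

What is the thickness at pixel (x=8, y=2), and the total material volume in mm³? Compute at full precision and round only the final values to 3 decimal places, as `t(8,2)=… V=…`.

t(8,2)=2.222 V=56.886

span = t_max - t_min = 4.95 - 0.49 = 4.460
L(8,2) = 99, L_eff = 1 - 99/255 = 0.611765 (inverted)
t(8,2) = 4.95 - 4.460·0.611765 = 2.222
Σt over all 5·9 pixels = 2960417/25500 ≈ 116.0947843
V = pitch²·Σt = 0.7²·2960417/25500 = 56.886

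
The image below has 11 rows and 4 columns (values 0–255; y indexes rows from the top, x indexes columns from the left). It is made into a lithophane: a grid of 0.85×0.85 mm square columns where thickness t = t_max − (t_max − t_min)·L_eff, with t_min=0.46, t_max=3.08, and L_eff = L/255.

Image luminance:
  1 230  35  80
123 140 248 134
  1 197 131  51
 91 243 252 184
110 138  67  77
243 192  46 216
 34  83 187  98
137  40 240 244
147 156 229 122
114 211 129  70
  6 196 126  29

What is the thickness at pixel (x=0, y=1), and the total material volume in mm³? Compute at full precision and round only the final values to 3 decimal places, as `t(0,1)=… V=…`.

t(0,1)=1.816 V=54.650

span = t_max - t_min = 3.08 - 0.46 = 2.620
L(0,1) = 123, L_eff = 123/255 = 0.482353
t(0,1) = 3.08 - 2.620·0.482353 = 1.816
Σt over all 11·4 pixels = 482206/6375 ≈ 75.6401569
V = pitch²·Σt = 0.85²·482206/6375 = 54.650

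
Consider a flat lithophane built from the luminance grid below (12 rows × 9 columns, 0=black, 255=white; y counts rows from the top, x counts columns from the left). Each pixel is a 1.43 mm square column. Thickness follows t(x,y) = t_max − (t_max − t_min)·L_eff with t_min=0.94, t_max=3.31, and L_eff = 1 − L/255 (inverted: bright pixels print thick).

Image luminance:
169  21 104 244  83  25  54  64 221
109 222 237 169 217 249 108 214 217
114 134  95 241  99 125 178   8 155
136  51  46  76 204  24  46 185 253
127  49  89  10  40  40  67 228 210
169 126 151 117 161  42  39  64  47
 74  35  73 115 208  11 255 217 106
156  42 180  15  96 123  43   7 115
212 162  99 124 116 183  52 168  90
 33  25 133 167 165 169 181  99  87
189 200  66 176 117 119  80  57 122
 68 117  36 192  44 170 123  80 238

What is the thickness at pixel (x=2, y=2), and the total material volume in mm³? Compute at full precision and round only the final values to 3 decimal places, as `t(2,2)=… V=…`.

span = t_max - t_min = 3.31 - 0.94 = 2.370
L(2,2) = 95, L_eff = 1 - 95/255 = 0.627451 (inverted)
t(2,2) = 3.31 - 2.370·0.627451 = 1.823
Σt over all 12·9 pixels = 1890157/8500 ≈ 222.3714118
V = pitch²·Σt = 1.43²·1890157/8500 = 454.727

t(2,2)=1.823 V=454.727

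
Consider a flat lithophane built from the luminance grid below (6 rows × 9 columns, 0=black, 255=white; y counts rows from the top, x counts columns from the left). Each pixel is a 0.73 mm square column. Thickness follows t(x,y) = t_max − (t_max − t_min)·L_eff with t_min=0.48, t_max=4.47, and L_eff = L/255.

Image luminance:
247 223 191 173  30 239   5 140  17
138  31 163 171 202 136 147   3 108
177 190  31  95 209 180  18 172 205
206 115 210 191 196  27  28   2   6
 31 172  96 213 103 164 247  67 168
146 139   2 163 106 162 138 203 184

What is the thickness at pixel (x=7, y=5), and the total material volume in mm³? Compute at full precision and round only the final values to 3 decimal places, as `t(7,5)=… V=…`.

span = t_max - t_min = 4.47 - 0.48 = 3.990
L(7,5) = 203, L_eff = 203/255 = 0.796078
t(7,5) = 4.47 - 3.990·0.796078 = 1.294
Σt over all 6·9 pixels = 275993/2125 ≈ 129.8790588
V = pitch²·Σt = 0.73²·275993/2125 = 69.213

t(7,5)=1.294 V=69.213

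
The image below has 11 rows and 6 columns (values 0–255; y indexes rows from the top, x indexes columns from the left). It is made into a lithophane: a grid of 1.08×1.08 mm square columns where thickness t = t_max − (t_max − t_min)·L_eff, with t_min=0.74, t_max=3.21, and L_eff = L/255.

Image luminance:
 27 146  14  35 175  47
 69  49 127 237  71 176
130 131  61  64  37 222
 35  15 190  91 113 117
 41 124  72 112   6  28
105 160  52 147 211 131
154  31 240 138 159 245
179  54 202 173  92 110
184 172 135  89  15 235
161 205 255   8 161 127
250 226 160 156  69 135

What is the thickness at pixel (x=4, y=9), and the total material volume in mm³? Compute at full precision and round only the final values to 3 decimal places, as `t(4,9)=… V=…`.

span = t_max - t_min = 3.21 - 0.74 = 2.470
L(4,9) = 161, L_eff = 161/255 = 0.631373
t(4,9) = 3.21 - 2.470·0.631373 = 1.651
Σt over all 11·6 pixels = 567449/4250 ≈ 133.5174118
V = pitch²·Σt = 1.08²·567449/4250 = 155.735

t(4,9)=1.651 V=155.735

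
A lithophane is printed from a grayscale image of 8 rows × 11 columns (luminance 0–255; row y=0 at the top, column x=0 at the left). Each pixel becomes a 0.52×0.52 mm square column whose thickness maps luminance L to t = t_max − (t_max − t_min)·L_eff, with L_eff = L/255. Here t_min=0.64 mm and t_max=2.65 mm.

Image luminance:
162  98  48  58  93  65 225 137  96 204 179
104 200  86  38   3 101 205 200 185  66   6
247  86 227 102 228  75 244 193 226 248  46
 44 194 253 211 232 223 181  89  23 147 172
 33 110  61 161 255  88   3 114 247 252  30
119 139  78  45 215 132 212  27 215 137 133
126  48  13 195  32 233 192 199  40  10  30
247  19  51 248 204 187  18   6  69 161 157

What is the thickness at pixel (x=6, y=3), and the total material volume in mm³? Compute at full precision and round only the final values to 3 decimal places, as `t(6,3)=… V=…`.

t(6,3)=1.223 V=38.459

span = t_max - t_min = 2.65 - 0.64 = 2.010
L(6,3) = 181, L_eff = 181/255 = 0.709804
t(6,3) = 2.65 - 2.010·0.709804 = 1.223
Σt over all 8·11 pixels = 1208953/8500 ≈ 142.2297647
V = pitch²·Σt = 0.52²·1208953/8500 = 38.459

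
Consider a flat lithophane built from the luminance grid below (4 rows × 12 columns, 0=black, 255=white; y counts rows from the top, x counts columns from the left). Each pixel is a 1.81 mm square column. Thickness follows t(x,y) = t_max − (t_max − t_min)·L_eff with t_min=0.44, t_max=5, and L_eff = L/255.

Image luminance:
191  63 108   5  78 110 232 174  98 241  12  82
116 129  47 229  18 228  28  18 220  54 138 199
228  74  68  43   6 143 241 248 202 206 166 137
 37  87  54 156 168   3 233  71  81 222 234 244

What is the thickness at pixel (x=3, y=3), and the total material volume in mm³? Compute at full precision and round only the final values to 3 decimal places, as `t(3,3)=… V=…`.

span = t_max - t_min = 5 - 0.44 = 4.560
L(3,3) = 156, L_eff = 156/255 = 0.611765
t(3,3) = 5 - 4.560·0.611765 = 2.210
Σt over all 4·12 pixels = 55108/425 ≈ 129.6658824
V = pitch²·Σt = 1.81²·55108/425 = 424.798

t(3,3)=2.210 V=424.798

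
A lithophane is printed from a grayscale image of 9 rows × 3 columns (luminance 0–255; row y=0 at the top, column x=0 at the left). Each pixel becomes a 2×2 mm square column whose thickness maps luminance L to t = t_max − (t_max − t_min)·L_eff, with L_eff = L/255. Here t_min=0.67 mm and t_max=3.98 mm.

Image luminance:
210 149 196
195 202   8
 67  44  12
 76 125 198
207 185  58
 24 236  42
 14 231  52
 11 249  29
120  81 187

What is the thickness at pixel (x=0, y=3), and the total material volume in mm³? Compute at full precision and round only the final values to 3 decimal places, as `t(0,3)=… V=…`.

t(0,3)=2.993 V=263.276

span = t_max - t_min = 3.98 - 0.67 = 3.310
L(0,3) = 76, L_eff = 76/255 = 0.298039
t(0,3) = 3.98 - 3.310·0.298039 = 2.993
Σt over all 9·3 pixels = 839191/12750 ≈ 65.8189020
V = pitch²·Σt = 2²·839191/12750 = 263.276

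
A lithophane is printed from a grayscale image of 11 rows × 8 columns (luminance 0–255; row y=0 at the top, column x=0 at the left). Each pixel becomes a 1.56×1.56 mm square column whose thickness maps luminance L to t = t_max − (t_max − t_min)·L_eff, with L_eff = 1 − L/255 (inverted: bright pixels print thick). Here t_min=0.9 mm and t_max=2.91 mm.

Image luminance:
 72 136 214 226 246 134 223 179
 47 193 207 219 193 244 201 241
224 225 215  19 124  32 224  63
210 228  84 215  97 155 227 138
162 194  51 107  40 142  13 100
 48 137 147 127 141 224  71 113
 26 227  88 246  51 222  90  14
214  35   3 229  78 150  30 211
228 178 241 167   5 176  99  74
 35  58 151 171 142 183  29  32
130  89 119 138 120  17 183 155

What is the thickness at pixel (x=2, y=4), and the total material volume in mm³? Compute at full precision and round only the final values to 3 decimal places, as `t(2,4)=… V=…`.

span = t_max - t_min = 2.91 - 0.9 = 2.010
L(2,4) = 51, L_eff = 1 - 51/255 = 0.800000 (inverted)
t(2,4) = 2.91 - 2.010·0.800000 = 1.302
Σt over all 11·8 pixels = 742151/4250 ≈ 174.6237647
V = pitch²·Σt = 1.56²·742151/4250 = 424.964

t(2,4)=1.302 V=424.964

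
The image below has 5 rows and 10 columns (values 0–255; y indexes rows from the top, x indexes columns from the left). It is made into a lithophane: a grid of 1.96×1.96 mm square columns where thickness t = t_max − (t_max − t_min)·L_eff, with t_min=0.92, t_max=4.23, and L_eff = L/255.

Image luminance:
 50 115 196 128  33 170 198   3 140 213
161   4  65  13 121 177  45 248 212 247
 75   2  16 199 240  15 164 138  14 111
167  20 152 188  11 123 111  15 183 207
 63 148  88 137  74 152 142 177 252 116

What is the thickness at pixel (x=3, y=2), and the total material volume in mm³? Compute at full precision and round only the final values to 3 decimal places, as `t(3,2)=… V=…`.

t(3,2)=1.647 V=511.361

span = t_max - t_min = 4.23 - 0.92 = 3.310
L(3,2) = 199, L_eff = 199/255 = 0.780392
t(3,2) = 4.23 - 3.310·0.780392 = 1.647
Σt over all 5·10 pixels = 1131447/8500 ≈ 133.1114118
V = pitch²·Σt = 1.96²·1131447/8500 = 511.361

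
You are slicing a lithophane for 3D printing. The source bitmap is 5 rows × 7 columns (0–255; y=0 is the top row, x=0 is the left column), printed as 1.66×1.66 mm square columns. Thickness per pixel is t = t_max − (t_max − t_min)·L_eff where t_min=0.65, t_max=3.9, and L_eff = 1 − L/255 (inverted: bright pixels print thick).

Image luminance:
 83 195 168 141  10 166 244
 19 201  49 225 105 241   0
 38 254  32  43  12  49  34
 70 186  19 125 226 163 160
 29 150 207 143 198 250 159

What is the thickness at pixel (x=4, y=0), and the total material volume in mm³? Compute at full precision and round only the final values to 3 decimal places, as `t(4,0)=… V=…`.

t(4,0)=0.777 V=217.009

span = t_max - t_min = 3.9 - 0.65 = 3.250
L(4,0) = 10, L_eff = 1 - 10/255 = 0.960784 (inverted)
t(4,0) = 3.9 - 3.250·0.960784 = 0.777
Σt over all 5·7 pixels = 80327/1020 ≈ 78.7519608
V = pitch²·Σt = 1.66²·80327/1020 = 217.009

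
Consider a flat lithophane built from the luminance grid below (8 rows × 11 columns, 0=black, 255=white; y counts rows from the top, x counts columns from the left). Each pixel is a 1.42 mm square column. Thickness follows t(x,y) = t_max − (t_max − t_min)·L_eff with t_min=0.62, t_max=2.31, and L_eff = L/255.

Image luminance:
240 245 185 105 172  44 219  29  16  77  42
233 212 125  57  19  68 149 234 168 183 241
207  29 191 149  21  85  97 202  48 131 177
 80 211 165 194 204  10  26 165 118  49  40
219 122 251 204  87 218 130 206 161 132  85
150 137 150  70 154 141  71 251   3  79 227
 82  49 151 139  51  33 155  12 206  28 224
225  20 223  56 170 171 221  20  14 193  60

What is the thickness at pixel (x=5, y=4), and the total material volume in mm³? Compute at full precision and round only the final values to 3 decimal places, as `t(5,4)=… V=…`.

t(5,4)=0.865 V=257.375

span = t_max - t_min = 2.31 - 0.62 = 1.690
L(5,4) = 218, L_eff = 218/255 = 0.854902
t(5,4) = 2.31 - 1.690·0.854902 = 0.865
Σt over all 8·11 pixels = 3254843/25500 ≈ 127.6409020
V = pitch²·Σt = 1.42²·3254843/25500 = 257.375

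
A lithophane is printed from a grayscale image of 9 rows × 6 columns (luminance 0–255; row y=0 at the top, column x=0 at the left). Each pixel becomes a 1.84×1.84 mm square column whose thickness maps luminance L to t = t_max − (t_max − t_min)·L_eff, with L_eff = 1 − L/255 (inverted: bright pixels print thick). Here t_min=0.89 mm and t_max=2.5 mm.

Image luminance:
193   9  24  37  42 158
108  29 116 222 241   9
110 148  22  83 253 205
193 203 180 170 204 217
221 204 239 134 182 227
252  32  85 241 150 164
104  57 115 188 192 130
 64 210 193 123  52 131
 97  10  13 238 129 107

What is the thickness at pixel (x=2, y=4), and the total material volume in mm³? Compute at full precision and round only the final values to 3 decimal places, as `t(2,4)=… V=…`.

t(2,4)=2.399 V=322.175

span = t_max - t_min = 2.5 - 0.89 = 1.610
L(2,4) = 239, L_eff = 1 - 239/255 = 0.062745 (inverted)
t(2,4) = 2.5 - 1.610·0.062745 = 2.399
Σt over all 9·6 pixels = 242659/2550 ≈ 95.1603922
V = pitch²·Σt = 1.84²·242659/2550 = 322.175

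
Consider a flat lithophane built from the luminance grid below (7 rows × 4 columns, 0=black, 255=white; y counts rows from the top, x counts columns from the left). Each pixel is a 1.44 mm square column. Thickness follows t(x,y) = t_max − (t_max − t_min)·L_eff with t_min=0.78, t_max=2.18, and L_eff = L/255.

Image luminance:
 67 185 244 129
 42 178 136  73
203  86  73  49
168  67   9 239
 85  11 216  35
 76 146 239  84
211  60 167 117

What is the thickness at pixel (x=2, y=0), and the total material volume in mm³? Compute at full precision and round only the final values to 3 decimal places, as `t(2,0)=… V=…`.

span = t_max - t_min = 2.18 - 0.78 = 1.400
L(2,0) = 244, L_eff = 244/255 = 0.956863
t(2,0) = 2.18 - 1.400·0.956863 = 0.840
Σt over all 7·4 pixels = 54061/1275 ≈ 42.4007843
V = pitch²·Σt = 1.44²·54061/1275 = 87.922

t(2,0)=0.840 V=87.922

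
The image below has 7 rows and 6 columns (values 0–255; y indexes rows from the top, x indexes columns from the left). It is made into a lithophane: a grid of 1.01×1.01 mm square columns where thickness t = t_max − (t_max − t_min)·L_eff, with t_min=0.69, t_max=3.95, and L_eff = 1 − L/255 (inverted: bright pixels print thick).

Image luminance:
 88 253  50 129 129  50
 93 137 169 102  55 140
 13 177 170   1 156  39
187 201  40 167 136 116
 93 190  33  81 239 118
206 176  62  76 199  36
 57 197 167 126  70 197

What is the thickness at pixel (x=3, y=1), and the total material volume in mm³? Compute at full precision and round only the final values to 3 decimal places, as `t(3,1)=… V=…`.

t(3,1)=1.994 V=96.347

span = t_max - t_min = 3.95 - 0.69 = 3.260
L(3,1) = 102, L_eff = 1 - 102/255 = 0.600000 (inverted)
t(3,1) = 3.95 - 3.260·0.600000 = 1.994
Σt over all 7·6 pixels = 200703/2125 ≈ 94.4484706
V = pitch²·Σt = 1.01²·200703/2125 = 96.347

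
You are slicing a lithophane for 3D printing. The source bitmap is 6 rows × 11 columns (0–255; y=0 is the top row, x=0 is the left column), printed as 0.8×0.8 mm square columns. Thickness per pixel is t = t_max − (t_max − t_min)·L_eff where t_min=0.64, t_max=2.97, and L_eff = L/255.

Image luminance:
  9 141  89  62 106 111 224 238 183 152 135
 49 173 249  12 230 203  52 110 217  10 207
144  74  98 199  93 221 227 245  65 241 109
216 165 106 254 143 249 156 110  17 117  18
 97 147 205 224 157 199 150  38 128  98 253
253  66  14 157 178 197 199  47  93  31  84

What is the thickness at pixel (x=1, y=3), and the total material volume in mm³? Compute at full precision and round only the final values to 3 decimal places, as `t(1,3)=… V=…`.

t(1,3)=1.462 V=71.395

span = t_max - t_min = 2.97 - 0.64 = 2.330
L(1,3) = 165, L_eff = 165/255 = 0.647059
t(1,3) = 2.97 - 2.330·0.647059 = 1.462
Σt over all 6·11 pixels = 1422329/12750 ≈ 111.5552157
V = pitch²·Σt = 0.8²·1422329/12750 = 71.395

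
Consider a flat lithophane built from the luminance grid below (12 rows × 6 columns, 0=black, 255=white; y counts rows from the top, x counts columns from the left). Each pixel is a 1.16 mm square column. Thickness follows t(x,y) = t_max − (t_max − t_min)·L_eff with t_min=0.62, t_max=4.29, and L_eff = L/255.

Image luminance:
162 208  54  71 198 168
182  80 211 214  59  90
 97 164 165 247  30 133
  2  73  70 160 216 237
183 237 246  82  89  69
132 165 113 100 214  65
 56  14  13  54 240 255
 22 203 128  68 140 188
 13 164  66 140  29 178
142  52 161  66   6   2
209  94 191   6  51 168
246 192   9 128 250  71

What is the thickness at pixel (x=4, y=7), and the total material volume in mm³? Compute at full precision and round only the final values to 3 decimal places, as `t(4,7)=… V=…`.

span = t_max - t_min = 4.29 - 0.62 = 3.670
L(4,7) = 140, L_eff = 140/255 = 0.549020
t(4,7) = 4.29 - 3.670·0.549020 = 2.275
Σt over all 12·6 pixels = 4573073/25500 ≈ 179.3361961
V = pitch²·Σt = 1.16²·4573073/25500 = 241.315

t(4,7)=2.275 V=241.315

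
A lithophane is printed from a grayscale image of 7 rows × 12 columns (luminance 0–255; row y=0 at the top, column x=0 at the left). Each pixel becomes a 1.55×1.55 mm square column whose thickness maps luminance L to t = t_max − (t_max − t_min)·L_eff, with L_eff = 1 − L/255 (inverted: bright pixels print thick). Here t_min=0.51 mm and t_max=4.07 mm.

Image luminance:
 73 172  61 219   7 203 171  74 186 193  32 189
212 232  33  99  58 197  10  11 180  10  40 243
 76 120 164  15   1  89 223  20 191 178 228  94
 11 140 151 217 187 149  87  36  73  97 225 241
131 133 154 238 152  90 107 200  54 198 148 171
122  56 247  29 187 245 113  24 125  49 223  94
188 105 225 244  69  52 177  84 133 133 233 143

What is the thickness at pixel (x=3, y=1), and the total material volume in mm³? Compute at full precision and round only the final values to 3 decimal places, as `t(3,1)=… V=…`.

span = t_max - t_min = 4.07 - 0.51 = 3.560
L(3,1) = 99, L_eff = 1 - 99/255 = 0.611765 (inverted)
t(3,1) = 4.07 - 3.560·0.611765 = 1.892
Σt over all 7·12 pixels = 1251571/6375 ≈ 196.3248627
V = pitch²·Σt = 1.55²·1251571/6375 = 471.670

t(3,1)=1.892 V=471.670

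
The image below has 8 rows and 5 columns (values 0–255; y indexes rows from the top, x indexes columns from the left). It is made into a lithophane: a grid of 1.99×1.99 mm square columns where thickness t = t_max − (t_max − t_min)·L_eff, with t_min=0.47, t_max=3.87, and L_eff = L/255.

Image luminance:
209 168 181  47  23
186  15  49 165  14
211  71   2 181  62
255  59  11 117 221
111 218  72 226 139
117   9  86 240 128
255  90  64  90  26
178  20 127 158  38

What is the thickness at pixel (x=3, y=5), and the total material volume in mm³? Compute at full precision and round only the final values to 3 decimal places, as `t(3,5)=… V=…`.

t(3,5)=0.670 V=368.078

span = t_max - t_min = 3.87 - 0.47 = 3.400
L(3,5) = 240, L_eff = 240/255 = 0.941176
t(3,5) = 3.87 - 3.400·0.941176 = 0.670
Σt over all 8·5 pixels = 6971/75 ≈ 92.9466667
V = pitch²·Σt = 1.99²·6971/75 = 368.078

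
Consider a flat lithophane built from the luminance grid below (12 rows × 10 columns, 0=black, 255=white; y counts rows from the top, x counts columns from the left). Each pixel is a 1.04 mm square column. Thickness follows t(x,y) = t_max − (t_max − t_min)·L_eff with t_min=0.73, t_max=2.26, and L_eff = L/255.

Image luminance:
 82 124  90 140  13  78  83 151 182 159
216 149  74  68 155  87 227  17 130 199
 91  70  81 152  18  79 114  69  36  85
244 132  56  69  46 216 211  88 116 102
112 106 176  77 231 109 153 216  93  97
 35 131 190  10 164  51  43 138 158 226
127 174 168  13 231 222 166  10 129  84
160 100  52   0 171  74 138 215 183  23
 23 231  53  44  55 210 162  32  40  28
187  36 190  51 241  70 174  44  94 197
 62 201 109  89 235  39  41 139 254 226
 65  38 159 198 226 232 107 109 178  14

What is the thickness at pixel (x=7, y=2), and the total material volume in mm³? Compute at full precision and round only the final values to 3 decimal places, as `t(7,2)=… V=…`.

span = t_max - t_min = 2.26 - 0.73 = 1.530
L(7,2) = 69, L_eff = 69/255 = 0.270588
t(7,2) = 2.26 - 1.530·0.270588 = 1.846
Σt over all 12·10 pixels = 185.172
V = pitch²·Σt = 1.04²·185.172 = 200.282

t(7,2)=1.846 V=200.282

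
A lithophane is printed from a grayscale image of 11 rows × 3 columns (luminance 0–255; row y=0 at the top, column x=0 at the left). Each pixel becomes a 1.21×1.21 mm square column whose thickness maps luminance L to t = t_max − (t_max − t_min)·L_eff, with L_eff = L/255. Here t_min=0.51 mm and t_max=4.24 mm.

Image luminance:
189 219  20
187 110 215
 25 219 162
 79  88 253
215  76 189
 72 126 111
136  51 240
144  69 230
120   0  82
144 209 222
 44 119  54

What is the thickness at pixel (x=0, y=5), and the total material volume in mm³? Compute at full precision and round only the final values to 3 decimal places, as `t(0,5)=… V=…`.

span = t_max - t_min = 4.24 - 0.51 = 3.730
L(0,5) = 72, L_eff = 72/255 = 0.282353
t(0,5) = 4.24 - 3.730·0.282353 = 3.187
Σt over all 11·3 pixels = 639891/8500 ≈ 75.2812941
V = pitch²·Σt = 1.21²·639891/8500 = 110.219

t(0,5)=3.187 V=110.219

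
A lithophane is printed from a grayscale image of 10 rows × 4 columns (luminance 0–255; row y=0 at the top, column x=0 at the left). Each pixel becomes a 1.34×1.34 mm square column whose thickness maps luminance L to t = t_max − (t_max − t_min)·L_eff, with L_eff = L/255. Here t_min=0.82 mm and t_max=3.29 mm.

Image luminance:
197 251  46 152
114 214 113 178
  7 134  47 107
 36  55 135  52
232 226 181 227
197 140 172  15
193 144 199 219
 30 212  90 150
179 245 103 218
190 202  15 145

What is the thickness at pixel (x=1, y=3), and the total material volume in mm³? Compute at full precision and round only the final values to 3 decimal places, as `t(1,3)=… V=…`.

span = t_max - t_min = 3.29 - 0.82 = 2.470
L(1,3) = 55, L_eff = 55/255 = 0.215686
t(1,3) = 3.29 - 2.470·0.215686 = 2.757
Σt over all 10·4 pixels = 966293/12750 ≈ 75.7876863
V = pitch²·Σt = 1.34²·966293/12750 = 136.084

t(1,3)=2.757 V=136.084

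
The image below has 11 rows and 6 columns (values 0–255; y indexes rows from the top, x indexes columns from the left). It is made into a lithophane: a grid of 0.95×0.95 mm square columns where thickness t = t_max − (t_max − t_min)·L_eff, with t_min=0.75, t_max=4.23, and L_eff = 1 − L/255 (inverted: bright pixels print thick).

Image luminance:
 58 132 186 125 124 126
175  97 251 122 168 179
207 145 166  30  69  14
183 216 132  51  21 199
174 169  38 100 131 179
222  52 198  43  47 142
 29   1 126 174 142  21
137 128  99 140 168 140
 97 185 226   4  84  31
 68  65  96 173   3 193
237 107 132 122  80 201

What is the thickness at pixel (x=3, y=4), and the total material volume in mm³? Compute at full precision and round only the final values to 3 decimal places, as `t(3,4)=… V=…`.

span = t_max - t_min = 4.23 - 0.75 = 3.480
L(3,4) = 100, L_eff = 1 - 100/255 = 0.607843 (inverted)
t(3,4) = 4.23 - 3.480·0.607843 = 2.115
Σt over all 11·6 pixels = 135803/850 ≈ 159.7682353
V = pitch²·Σt = 0.95²·135803/850 = 144.191

t(3,4)=2.115 V=144.191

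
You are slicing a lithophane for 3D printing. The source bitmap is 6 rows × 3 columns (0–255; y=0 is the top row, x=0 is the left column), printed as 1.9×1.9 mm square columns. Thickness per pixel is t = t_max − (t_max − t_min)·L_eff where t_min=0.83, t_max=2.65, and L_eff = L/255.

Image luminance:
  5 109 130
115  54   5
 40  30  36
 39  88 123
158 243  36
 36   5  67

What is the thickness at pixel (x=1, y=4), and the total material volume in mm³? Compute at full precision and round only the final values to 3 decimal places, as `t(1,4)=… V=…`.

t(1,4)=0.916 V=138.212

span = t_max - t_min = 2.65 - 0.83 = 1.820
L(1,4) = 243, L_eff = 243/255 = 0.952941
t(1,4) = 2.65 - 1.820·0.952941 = 0.916
Σt over all 6·3 pixels = 244073/6375 ≈ 38.2859608
V = pitch²·Σt = 1.9²·244073/6375 = 138.212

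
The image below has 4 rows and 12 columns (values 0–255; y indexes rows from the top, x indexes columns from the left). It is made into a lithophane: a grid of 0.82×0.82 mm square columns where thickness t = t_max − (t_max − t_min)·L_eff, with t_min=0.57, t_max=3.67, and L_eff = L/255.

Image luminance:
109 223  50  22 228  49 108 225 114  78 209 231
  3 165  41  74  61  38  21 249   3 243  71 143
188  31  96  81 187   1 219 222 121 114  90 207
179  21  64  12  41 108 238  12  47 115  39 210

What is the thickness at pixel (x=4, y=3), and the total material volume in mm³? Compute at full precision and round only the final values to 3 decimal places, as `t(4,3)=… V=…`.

span = t_max - t_min = 3.67 - 0.57 = 3.100
L(4,3) = 41, L_eff = 41/255 = 0.160784
t(4,3) = 3.67 - 3.100·0.160784 = 3.172
Σt over all 4·12 pixels = 281777/2550 ≈ 110.5007843
V = pitch²·Σt = 0.82²·281777/2550 = 74.301

t(4,3)=3.172 V=74.301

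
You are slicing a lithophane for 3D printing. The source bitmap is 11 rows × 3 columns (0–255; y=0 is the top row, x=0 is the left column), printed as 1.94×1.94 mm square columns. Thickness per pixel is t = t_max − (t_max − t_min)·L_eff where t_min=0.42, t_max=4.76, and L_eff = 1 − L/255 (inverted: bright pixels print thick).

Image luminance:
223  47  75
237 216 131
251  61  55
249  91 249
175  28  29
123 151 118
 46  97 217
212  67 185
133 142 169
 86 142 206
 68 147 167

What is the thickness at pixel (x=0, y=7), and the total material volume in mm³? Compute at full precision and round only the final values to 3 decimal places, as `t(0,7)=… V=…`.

t(0,7)=4.028 V=346.368

span = t_max - t_min = 4.76 - 0.42 = 4.340
L(0,7) = 212, L_eff = 1 - 212/255 = 0.168627 (inverted)
t(0,7) = 4.76 - 4.340·0.168627 = 4.028
Σt over all 11·3 pixels = 195566/2125 ≈ 92.0310588
V = pitch²·Σt = 1.94²·195566/2125 = 346.368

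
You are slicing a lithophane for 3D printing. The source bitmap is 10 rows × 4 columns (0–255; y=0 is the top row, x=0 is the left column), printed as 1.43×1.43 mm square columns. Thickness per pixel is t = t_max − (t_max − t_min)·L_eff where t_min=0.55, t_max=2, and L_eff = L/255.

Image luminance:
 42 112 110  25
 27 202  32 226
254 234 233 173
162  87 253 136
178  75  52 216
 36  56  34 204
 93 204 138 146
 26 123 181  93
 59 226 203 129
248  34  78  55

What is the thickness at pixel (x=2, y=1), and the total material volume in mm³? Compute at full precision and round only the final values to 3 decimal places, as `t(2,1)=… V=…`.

t(2,1)=1.818 V=103.185

span = t_max - t_min = 2 - 0.55 = 1.450
L(2,1) = 32, L_eff = 32/255 = 0.125490
t(2,1) = 2 - 1.450·0.125490 = 1.818
Σt over all 10·4 pixels = 51469/1020 ≈ 50.4598039
V = pitch²·Σt = 1.43²·51469/1020 = 103.185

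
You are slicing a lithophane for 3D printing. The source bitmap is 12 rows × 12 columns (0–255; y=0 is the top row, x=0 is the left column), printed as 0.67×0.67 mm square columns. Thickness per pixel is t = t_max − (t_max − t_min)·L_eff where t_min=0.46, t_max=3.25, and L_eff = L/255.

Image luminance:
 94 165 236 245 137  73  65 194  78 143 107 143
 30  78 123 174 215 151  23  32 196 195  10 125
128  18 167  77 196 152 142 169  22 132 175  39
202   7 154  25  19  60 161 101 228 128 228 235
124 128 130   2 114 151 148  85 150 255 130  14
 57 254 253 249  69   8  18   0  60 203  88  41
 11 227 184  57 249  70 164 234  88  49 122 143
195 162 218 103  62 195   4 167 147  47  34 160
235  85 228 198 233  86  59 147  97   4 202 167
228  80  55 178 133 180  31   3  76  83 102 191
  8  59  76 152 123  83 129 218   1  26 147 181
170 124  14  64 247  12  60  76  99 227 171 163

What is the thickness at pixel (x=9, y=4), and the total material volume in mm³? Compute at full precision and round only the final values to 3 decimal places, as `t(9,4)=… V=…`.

span = t_max - t_min = 3.25 - 0.46 = 2.790
L(9,4) = 255, L_eff = 255/255 = 1.000000
t(9,4) = 3.25 - 2.790·1.000000 = 0.460
Σt over all 12·12 pixels = 2347617/8500 ≈ 276.1902353
V = pitch²·Σt = 0.67²·2347617/8500 = 123.982

t(9,4)=0.460 V=123.982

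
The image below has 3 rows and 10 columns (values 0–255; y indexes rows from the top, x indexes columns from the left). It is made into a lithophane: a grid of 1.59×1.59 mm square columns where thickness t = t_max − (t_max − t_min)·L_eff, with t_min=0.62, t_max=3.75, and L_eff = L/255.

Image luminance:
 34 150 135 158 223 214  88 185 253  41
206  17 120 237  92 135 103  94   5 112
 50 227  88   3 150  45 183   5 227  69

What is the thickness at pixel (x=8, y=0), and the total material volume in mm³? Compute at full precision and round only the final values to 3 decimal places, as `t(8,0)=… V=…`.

span = t_max - t_min = 3.75 - 0.62 = 3.130
L(8,0) = 253, L_eff = 253/255 = 0.992157
t(8,0) = 3.75 - 3.130·0.992157 = 0.645
Σt over all 3·10 pixels = 1726613/25500 ≈ 67.7103137
V = pitch²·Σt = 1.59²·1726613/25500 = 171.178

t(8,0)=0.645 V=171.178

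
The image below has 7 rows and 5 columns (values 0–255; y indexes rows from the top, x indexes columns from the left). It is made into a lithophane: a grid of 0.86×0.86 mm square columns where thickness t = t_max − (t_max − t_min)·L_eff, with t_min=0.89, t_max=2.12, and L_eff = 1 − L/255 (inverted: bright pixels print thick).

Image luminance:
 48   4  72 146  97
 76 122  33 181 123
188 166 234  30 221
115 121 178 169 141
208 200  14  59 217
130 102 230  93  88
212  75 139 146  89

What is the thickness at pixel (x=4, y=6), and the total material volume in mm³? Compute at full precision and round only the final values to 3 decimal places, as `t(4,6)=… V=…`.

span = t_max - t_min = 2.12 - 0.89 = 1.230
L(4,6) = 89, L_eff = 1 - 89/255 = 0.650980 (inverted)
t(4,6) = 2.12 - 1.230·0.650980 = 1.319
Σt over all 7·5 pixels = 223961/4250 ≈ 52.6967059
V = pitch²·Σt = 0.86²·223961/4250 = 38.974

t(4,6)=1.319 V=38.974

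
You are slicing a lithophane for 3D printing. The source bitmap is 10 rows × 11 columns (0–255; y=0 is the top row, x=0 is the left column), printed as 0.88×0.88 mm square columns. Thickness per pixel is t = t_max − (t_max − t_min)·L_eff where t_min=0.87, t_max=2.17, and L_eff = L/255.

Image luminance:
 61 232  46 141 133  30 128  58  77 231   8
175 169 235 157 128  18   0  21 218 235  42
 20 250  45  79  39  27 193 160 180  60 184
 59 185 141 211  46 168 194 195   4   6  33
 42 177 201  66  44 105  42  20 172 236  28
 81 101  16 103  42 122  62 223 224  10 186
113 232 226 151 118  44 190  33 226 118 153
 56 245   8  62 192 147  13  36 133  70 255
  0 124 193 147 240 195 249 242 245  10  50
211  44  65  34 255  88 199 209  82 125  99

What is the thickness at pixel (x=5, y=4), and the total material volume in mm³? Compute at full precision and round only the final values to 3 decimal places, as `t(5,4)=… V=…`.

t(5,4)=1.635 V=132.531

span = t_max - t_min = 2.17 - 0.87 = 1.300
L(5,4) = 105, L_eff = 105/255 = 0.411765
t(5,4) = 2.17 - 1.300·0.411765 = 1.635
Σt over all 10·11 pixels = 436409/2550 ≈ 171.1407843
V = pitch²·Σt = 0.88²·436409/2550 = 132.531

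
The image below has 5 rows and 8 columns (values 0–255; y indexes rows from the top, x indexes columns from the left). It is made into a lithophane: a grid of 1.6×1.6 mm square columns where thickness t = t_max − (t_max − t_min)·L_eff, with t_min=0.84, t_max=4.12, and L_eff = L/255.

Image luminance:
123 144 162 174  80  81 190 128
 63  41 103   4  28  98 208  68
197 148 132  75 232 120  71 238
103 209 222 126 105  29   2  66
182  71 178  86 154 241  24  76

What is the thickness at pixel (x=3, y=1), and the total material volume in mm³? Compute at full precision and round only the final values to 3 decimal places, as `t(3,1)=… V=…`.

t(3,1)=4.069 V=264.423

span = t_max - t_min = 4.12 - 0.84 = 3.280
L(3,1) = 4, L_eff = 4/255 = 0.015686
t(3,1) = 4.12 - 3.280·0.015686 = 4.069
Σt over all 5·8 pixels = 219492/2125 ≈ 103.2903529
V = pitch²·Σt = 1.6²·219492/2125 = 264.423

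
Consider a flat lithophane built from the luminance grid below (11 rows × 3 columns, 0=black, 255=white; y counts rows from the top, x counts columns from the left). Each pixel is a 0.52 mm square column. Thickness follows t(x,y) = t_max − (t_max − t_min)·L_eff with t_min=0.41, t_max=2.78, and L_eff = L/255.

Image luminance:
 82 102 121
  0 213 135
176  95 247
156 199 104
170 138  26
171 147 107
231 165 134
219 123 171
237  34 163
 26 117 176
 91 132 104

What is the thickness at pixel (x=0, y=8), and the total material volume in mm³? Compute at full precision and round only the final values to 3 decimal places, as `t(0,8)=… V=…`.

t(0,8)=0.577 V=13.467

span = t_max - t_min = 2.78 - 0.41 = 2.370
L(0,8) = 237, L_eff = 237/255 = 0.929412
t(0,8) = 2.78 - 2.370·0.929412 = 0.577
Σt over all 11·3 pixels = 211671/4250 ≈ 49.8049412
V = pitch²·Σt = 0.52²·211671/4250 = 13.467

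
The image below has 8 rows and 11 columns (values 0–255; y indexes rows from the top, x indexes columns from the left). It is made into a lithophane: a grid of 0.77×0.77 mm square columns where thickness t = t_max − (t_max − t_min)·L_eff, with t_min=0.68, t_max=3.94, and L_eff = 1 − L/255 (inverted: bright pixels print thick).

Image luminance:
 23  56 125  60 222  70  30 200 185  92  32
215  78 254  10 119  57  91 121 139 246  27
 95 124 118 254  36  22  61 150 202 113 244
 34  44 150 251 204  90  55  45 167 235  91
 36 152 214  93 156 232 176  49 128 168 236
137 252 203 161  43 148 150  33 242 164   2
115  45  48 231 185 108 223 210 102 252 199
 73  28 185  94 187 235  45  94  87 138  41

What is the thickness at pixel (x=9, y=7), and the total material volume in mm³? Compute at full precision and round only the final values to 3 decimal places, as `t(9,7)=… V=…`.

t(9,7)=2.444 V=121.412

span = t_max - t_min = 3.94 - 0.68 = 3.260
L(9,7) = 138, L_eff = 1 - 138/255 = 0.458824 (inverted)
t(9,7) = 3.94 - 3.260·0.458824 = 2.444
Σt over all 8·11 pixels = 870297/4250 ≈ 204.7757647
V = pitch²·Σt = 0.77²·870297/4250 = 121.412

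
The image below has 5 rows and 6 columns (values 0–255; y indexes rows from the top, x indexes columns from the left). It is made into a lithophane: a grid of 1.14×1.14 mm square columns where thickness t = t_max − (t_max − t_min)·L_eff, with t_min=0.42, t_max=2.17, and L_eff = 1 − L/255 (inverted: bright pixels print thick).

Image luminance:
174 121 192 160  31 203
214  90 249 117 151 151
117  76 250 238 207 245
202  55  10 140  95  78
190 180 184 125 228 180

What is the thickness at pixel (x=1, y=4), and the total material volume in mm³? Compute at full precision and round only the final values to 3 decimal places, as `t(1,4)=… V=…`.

t(1,4)=1.655 V=57.874

span = t_max - t_min = 2.17 - 0.42 = 1.750
L(1,4) = 180, L_eff = 1 - 180/255 = 0.294118 (inverted)
t(1,4) = 2.17 - 1.750·0.294118 = 1.655
Σt over all 5·6 pixels = 15141/340 ≈ 44.5323529
V = pitch²·Σt = 1.14²·15141/340 = 57.874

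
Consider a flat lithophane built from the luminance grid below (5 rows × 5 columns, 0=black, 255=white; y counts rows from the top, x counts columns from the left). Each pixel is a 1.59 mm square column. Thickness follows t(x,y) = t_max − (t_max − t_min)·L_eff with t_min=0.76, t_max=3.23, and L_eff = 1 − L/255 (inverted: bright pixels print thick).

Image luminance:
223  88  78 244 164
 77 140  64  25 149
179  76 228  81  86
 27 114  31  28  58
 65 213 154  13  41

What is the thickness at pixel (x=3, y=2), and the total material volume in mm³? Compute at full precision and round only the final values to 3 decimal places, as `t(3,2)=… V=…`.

t(3,2)=1.545 V=112.829

span = t_max - t_min = 3.23 - 0.76 = 2.470
L(3,2) = 81, L_eff = 1 - 81/255 = 0.682353 (inverted)
t(3,2) = 3.23 - 2.470·0.682353 = 1.545
Σt over all 5·5 pixels = 189677/4250 ≈ 44.6298824
V = pitch²·Σt = 1.59²·189677/4250 = 112.829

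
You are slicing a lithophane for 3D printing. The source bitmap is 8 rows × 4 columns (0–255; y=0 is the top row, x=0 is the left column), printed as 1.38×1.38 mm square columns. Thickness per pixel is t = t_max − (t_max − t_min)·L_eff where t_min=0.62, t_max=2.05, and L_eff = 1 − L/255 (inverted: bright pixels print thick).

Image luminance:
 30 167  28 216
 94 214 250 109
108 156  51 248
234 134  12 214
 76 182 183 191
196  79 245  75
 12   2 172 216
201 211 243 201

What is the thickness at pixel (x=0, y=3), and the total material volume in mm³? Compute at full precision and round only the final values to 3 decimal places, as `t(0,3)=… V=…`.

t(0,3)=1.932 V=88.511

span = t_max - t_min = 2.05 - 0.62 = 1.430
L(0,3) = 234, L_eff = 1 - 234/255 = 0.082353 (inverted)
t(0,3) = 2.05 - 1.430·0.082353 = 1.932
Σt over all 8·4 pixels = 118517/2550 ≈ 46.4772549
V = pitch²·Σt = 1.38²·118517/2550 = 88.511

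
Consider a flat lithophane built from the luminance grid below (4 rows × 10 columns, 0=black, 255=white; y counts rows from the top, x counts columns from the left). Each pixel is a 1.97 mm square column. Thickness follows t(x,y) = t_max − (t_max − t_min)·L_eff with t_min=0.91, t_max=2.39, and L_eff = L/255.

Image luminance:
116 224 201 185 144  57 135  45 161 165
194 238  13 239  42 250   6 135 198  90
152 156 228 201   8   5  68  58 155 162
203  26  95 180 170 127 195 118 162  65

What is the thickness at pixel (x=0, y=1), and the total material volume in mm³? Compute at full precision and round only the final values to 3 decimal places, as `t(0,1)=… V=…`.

span = t_max - t_min = 2.39 - 0.91 = 1.480
L(0,1) = 194, L_eff = 194/255 = 0.760784
t(0,1) = 2.39 - 1.480·0.760784 = 1.264
Σt over all 4·10 pixels = 24158/375 ≈ 64.4213333
V = pitch²·Σt = 1.97²·24158/375 = 250.013

t(0,1)=1.264 V=250.013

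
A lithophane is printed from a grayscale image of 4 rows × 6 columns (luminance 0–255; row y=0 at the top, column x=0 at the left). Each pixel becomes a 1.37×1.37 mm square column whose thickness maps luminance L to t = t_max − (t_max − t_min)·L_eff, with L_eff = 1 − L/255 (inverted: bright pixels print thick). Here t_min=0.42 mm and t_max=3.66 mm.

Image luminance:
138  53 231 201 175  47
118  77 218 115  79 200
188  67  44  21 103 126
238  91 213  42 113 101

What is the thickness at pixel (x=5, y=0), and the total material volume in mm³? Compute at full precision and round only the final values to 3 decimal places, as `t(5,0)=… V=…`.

span = t_max - t_min = 3.66 - 0.42 = 3.240
L(5,0) = 47, L_eff = 1 - 47/255 = 0.815686 (inverted)
t(5,0) = 3.66 - 3.240·0.815686 = 1.017
Σt over all 4·6 pixels = 102393/2125 ≈ 48.1849412
V = pitch²·Σt = 1.37²·102393/2125 = 90.438

t(5,0)=1.017 V=90.438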